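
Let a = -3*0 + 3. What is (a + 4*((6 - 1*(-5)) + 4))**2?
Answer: 3969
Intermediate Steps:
a = 3 (a = 0 + 3 = 3)
(a + 4*((6 - 1*(-5)) + 4))**2 = (3 + 4*((6 - 1*(-5)) + 4))**2 = (3 + 4*((6 + 5) + 4))**2 = (3 + 4*(11 + 4))**2 = (3 + 4*15)**2 = (3 + 60)**2 = 63**2 = 3969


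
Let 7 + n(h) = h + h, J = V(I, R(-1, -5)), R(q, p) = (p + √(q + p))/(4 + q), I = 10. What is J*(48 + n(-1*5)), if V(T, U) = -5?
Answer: -155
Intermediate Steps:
R(q, p) = (p + √(p + q))/(4 + q)
J = -5
n(h) = -7 + 2*h (n(h) = -7 + (h + h) = -7 + 2*h)
J*(48 + n(-1*5)) = -5*(48 + (-7 + 2*(-1*5))) = -5*(48 + (-7 + 2*(-5))) = -5*(48 + (-7 - 10)) = -5*(48 - 17) = -5*31 = -155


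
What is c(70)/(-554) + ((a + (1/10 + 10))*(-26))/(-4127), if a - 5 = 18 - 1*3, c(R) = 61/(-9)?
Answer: 20768953/102886110 ≈ 0.20186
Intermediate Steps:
c(R) = -61/9 (c(R) = 61*(-⅑) = -61/9)
a = 20 (a = 5 + (18 - 1*3) = 5 + (18 - 3) = 5 + 15 = 20)
c(70)/(-554) + ((a + (1/10 + 10))*(-26))/(-4127) = -61/9/(-554) + ((20 + (1/10 + 10))*(-26))/(-4127) = -61/9*(-1/554) + ((20 + (⅒ + 10))*(-26))*(-1/4127) = 61/4986 + ((20 + 101/10)*(-26))*(-1/4127) = 61/4986 + ((301/10)*(-26))*(-1/4127) = 61/4986 - 3913/5*(-1/4127) = 61/4986 + 3913/20635 = 20768953/102886110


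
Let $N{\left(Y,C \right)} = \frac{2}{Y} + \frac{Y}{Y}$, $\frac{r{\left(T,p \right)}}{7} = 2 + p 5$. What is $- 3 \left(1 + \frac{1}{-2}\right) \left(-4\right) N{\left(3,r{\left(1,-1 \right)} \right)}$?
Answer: $10$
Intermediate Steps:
$r{\left(T,p \right)} = 14 + 35 p$ ($r{\left(T,p \right)} = 7 \left(2 + p 5\right) = 7 \left(2 + 5 p\right) = 14 + 35 p$)
$N{\left(Y,C \right)} = 1 + \frac{2}{Y}$ ($N{\left(Y,C \right)} = \frac{2}{Y} + 1 = 1 + \frac{2}{Y}$)
$- 3 \left(1 + \frac{1}{-2}\right) \left(-4\right) N{\left(3,r{\left(1,-1 \right)} \right)} = - 3 \left(1 + \frac{1}{-2}\right) \left(-4\right) \frac{2 + 3}{3} = - 3 \left(1 - \frac{1}{2}\right) \left(-4\right) \frac{1}{3} \cdot 5 = - 3 \cdot \frac{1}{2} \left(-4\right) \frac{5}{3} = - 3 \left(\left(-2\right) \frac{5}{3}\right) = \left(-3\right) \left(- \frac{10}{3}\right) = 10$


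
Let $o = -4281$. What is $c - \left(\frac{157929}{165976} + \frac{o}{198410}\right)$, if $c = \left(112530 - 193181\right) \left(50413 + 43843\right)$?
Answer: $- \frac{125169240619085071297}{16465649080} \approx -7.6018 \cdot 10^{9}$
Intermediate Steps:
$c = -7601840656$ ($c = \left(-80651\right) 94256 = -7601840656$)
$c - \left(\frac{157929}{165976} + \frac{o}{198410}\right) = -7601840656 - \left(\frac{157929}{165976} - \frac{4281}{198410}\right) = -7601840656 - \frac{15312074817}{16465649080} = - \frac{125169240619085071297}{16465649080}$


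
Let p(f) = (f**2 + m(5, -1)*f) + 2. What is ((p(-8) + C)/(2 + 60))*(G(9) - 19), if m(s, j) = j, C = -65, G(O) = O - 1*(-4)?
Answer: -27/31 ≈ -0.87097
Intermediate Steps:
G(O) = 4 + O (G(O) = O + 4 = 4 + O)
p(f) = 2 + f**2 - f (p(f) = (f**2 - f) + 2 = 2 + f**2 - f)
((p(-8) + C)/(2 + 60))*(G(9) - 19) = (((2 + (-8)**2 - 1*(-8)) - 65)/(2 + 60))*((4 + 9) - 19) = (((2 + 64 + 8) - 65)/62)*(13 - 19) = ((74 - 65)*(1/62))*(-6) = (9*(1/62))*(-6) = (9/62)*(-6) = -27/31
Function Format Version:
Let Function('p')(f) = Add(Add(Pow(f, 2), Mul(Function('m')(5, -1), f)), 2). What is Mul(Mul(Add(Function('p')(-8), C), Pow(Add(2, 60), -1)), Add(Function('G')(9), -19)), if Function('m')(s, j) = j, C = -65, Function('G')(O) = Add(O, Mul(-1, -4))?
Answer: Rational(-27, 31) ≈ -0.87097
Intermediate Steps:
Function('G')(O) = Add(4, O) (Function('G')(O) = Add(O, 4) = Add(4, O))
Function('p')(f) = Add(2, Pow(f, 2), Mul(-1, f)) (Function('p')(f) = Add(Add(Pow(f, 2), Mul(-1, f)), 2) = Add(2, Pow(f, 2), Mul(-1, f)))
Mul(Mul(Add(Function('p')(-8), C), Pow(Add(2, 60), -1)), Add(Function('G')(9), -19)) = Mul(Mul(Add(Add(2, Pow(-8, 2), Mul(-1, -8)), -65), Pow(Add(2, 60), -1)), Add(Add(4, 9), -19)) = Mul(Mul(Add(Add(2, 64, 8), -65), Pow(62, -1)), Add(13, -19)) = Mul(Mul(Add(74, -65), Rational(1, 62)), -6) = Mul(Mul(9, Rational(1, 62)), -6) = Mul(Rational(9, 62), -6) = Rational(-27, 31)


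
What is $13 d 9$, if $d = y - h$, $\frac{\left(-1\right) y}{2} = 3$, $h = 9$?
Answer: $-1755$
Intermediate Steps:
$y = -6$ ($y = \left(-2\right) 3 = -6$)
$d = -15$ ($d = -6 - 9 = -15$)
$13 d 9 = 13 \left(-15\right) 9 = \left(-195\right) 9 = -1755$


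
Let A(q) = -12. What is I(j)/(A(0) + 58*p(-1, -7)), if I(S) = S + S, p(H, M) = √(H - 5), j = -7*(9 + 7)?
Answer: 16/121 + 232*I*√6/363 ≈ 0.13223 + 1.5655*I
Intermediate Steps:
j = -112 (j = -7*16 = -112)
p(H, M) = √(-5 + H)
I(S) = 2*S
I(j)/(A(0) + 58*p(-1, -7)) = (2*(-112))/(-12 + 58*√(-5 - 1)) = -224/(-12 + 58*√(-6)) = -224/(-12 + 58*(I*√6)) = -224/(-12 + 58*I*√6)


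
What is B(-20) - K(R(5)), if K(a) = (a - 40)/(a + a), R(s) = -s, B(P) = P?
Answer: -49/2 ≈ -24.500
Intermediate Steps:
K(a) = (-40 + a)/(2*a) (K(a) = (-40 + a)/((2*a)) = (-40 + a)*(1/(2*a)) = (-40 + a)/(2*a))
B(-20) - K(R(5)) = -20 - (-40 - 1*5)/(2*((-1*5))) = -20 - (-40 - 5)/(2*(-5)) = -20 - (-1)*(-45)/(2*5) = -20 - 1*9/2 = -20 - 9/2 = -49/2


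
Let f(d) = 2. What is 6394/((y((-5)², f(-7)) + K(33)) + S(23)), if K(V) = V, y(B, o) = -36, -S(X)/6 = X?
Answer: -6394/141 ≈ -45.348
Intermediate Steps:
S(X) = -6*X
6394/((y((-5)², f(-7)) + K(33)) + S(23)) = 6394/((-36 + 33) - 6*23) = 6394/(-3 - 138) = 6394/(-141) = 6394*(-1/141) = -6394/141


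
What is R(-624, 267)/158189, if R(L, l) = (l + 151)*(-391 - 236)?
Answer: -262086/158189 ≈ -1.6568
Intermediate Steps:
R(L, l) = -94677 - 627*l (R(L, l) = (151 + l)*(-627) = -94677 - 627*l)
R(-624, 267)/158189 = (-94677 - 627*267)/158189 = (-94677 - 167409)*(1/158189) = -262086*1/158189 = -262086/158189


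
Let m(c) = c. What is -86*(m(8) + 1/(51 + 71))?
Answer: -42011/61 ≈ -688.71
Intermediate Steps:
-86*(m(8) + 1/(51 + 71)) = -86*(8 + 1/(51 + 71)) = -86*(8 + 1/122) = -86*977/122 = -42011/61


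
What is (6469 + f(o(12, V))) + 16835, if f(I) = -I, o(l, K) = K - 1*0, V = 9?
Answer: 23295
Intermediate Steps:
o(l, K) = K (o(l, K) = K + 0 = K)
(6469 + f(o(12, V))) + 16835 = (6469 - 1*9) + 16835 = (6469 - 9) + 16835 = 6460 + 16835 = 23295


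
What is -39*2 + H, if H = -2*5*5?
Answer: -128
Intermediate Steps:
H = -50 (H = -10*5 = -50)
-39*2 + H = -39*2 - 50 = -78 - 50 = -128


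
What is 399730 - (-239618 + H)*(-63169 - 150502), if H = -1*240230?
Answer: -102529202278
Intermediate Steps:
H = -240230
399730 - (-239618 + H)*(-63169 - 150502) = 399730 - (-239618 - 240230)*(-63169 - 150502) = 399730 - (-479848)*(-213671) = 399730 - 1*102529602008 = 399730 - 102529602008 = -102529202278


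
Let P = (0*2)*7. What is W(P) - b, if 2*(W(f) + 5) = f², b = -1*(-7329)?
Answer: -7334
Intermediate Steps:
b = 7329
P = 0 (P = 0*7 = 0)
W(f) = -5 + f²/2
W(P) - b = (-5 + (½)*0²) - 1*7329 = (-5 + (½)*0) - 7329 = (-5 + 0) - 7329 = -5 - 7329 = -7334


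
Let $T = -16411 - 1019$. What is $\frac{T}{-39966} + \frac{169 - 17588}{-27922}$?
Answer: $\frac{197141369}{185988442} \approx 1.06$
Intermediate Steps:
$T = -17430$
$\frac{T}{-39966} + \frac{169 - 17588}{-27922} = - \frac{17430}{-39966} + \frac{169 - 17588}{-27922} = \left(-17430\right) \left(- \frac{1}{39966}\right) + \left(169 - 17588\right) \left(- \frac{1}{27922}\right) = \frac{2905}{6661} - - \frac{17419}{27922} = \frac{2905}{6661} + \frac{17419}{27922} = \frac{197141369}{185988442}$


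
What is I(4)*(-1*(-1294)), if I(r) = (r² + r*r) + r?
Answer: 46584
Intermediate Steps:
I(r) = r + 2*r² (I(r) = (r² + r²) + r = 2*r² + r = r + 2*r²)
I(4)*(-1*(-1294)) = (4*(1 + 2*4))*(-1*(-1294)) = (4*(1 + 8))*1294 = (4*9)*1294 = 36*1294 = 46584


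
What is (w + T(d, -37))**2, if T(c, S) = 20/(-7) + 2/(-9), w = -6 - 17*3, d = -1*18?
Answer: 14326225/3969 ≈ 3609.5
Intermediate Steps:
d = -18
w = -57 (w = -6 - 51 = -57)
T(c, S) = -194/63 (T(c, S) = 20*(-1/7) + 2*(-1/9) = -20/7 - 2/9 = -194/63)
(w + T(d, -37))**2 = (-57 - 194/63)**2 = (-3785/63)**2 = 14326225/3969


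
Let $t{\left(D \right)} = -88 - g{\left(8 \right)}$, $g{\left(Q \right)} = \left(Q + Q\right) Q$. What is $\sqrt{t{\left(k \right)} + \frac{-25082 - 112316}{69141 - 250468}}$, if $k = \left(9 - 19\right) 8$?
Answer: $\frac{i \sqrt{7077053913518}}{181327} \approx 14.671 i$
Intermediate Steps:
$k = -80$ ($k = \left(-10\right) 8 = -80$)
$g{\left(Q \right)} = 2 Q^{2}$ ($g{\left(Q \right)} = 2 Q Q = 2 Q^{2}$)
$t{\left(D \right)} = -216$ ($t{\left(D \right)} = -88 - 2 \cdot 8^{2} = -88 - 2 \cdot 64 = -88 - 128 = -216$)
$\sqrt{t{\left(k \right)} + \frac{-25082 - 112316}{69141 - 250468}} = \sqrt{-216 + \frac{-25082 - 112316}{69141 - 250468}} = \sqrt{-216 - \frac{137398}{-181327}} = \sqrt{-216 - - \frac{137398}{181327}} = \sqrt{-216 + \frac{137398}{181327}} = \sqrt{- \frac{39029234}{181327}} = \frac{i \sqrt{7077053913518}}{181327}$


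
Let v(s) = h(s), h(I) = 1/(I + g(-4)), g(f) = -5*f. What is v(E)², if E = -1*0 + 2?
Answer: 1/484 ≈ 0.0020661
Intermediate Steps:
E = 2 (E = 0 + 2 = 2)
h(I) = 1/(20 + I) (h(I) = 1/(I - 5*(-4)) = 1/(I + 20) = 1/(20 + I))
v(s) = 1/(20 + s)
v(E)² = (1/(20 + 2))² = (1/22)² = 1/484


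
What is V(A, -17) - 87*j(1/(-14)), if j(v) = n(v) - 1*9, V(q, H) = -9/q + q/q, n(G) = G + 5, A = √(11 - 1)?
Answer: 4973/14 - 9*√10/10 ≈ 352.37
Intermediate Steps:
A = √10 ≈ 3.1623
n(G) = 5 + G
V(q, H) = 1 - 9/q (V(q, H) = -9/q + 1 = 1 - 9/q)
j(v) = -4 + v (j(v) = (5 + v) - 1*9 = (5 + v) - 9 = -4 + v)
V(A, -17) - 87*j(1/(-14)) = (-9 + √10)/(√10) - 87*(-4 + 1/(-14)) = (√10/10)*(-9 + √10) - 87*(-4 - 1/14) = √10*(-9 + √10)/10 - 87*(-57/14) = √10*(-9 + √10)/10 + 4959/14 = 4959/14 + √10*(-9 + √10)/10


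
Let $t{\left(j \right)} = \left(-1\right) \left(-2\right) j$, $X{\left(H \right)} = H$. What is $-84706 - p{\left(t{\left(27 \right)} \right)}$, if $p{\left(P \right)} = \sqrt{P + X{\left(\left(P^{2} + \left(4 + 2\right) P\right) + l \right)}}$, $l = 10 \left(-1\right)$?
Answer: $-84706 - 2 \sqrt{821} \approx -84763.0$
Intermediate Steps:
$l = -10$
$t{\left(j \right)} = 2 j$
$p{\left(P \right)} = \sqrt{-10 + P^{2} + 7 P}$ ($p{\left(P \right)} = \sqrt{P - \left(10 - P^{2} - \left(4 + 2\right) P\right)} = \sqrt{P - \left(10 - P^{2} - 6 P\right)} = \sqrt{P + \left(-10 + P^{2} + 6 P\right)} = \sqrt{-10 + P^{2} + 7 P}$)
$-84706 - p{\left(t{\left(27 \right)} \right)} = -84706 - \sqrt{-10 + \left(2 \cdot 27\right)^{2} + 7 \cdot 2 \cdot 27} = -84706 - \sqrt{-10 + 54^{2} + 7 \cdot 54} = -84706 - \sqrt{-10 + 2916 + 378} = -84706 - \sqrt{3284} = -84706 - 2 \sqrt{821}$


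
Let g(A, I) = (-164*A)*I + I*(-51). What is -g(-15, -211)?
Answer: 508299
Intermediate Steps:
g(A, I) = -51*I - 164*A*I (g(A, I) = -164*A*I - 51*I = -51*I - 164*A*I)
-g(-15, -211) = -(-1)*(-211)*(51 + 164*(-15)) = -(-1)*(-211)*(51 - 2460) = -(-1)*(-211)*(-2409) = -1*(-508299) = 508299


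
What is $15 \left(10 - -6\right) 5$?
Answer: $1200$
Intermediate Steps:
$15 \left(10 - -6\right) 5 = 15 \left(10 + 6\right) 5 = 15 \cdot 16 \cdot 5 = 240 \cdot 5 = 1200$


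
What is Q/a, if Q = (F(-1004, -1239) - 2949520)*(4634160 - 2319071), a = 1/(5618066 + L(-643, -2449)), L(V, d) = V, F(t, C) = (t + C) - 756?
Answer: -38397020054497484793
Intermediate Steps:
F(t, C) = -756 + C + t (F(t, C) = (C + t) - 756 = -756 + C + t)
a = 1/5617423 (a = 1/(5618066 - 643) = 1/5617423 ≈ 1.7802e-7)
Q = -6835344259191 (Q = ((-756 - 1239 - 1004) - 2949520)*(4634160 - 2319071) = (-2999 - 2949520)*2315089 = -2952519*2315089 = -6835344259191)
Q/a = -6835344259191/1/5617423 = -6835344259191*5617423 = -38397020054497484793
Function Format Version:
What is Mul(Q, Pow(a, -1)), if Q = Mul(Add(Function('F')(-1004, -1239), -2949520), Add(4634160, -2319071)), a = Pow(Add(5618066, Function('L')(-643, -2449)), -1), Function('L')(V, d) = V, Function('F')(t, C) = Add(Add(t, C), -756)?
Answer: -38397020054497484793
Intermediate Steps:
Function('F')(t, C) = Add(-756, C, t) (Function('F')(t, C) = Add(Add(C, t), -756) = Add(-756, C, t))
a = Rational(1, 5617423) (a = Pow(Add(5618066, -643), -1) = Pow(5617423, -1) = Rational(1, 5617423) ≈ 1.7802e-7)
Q = -6835344259191 (Q = Mul(Add(Add(-756, -1239, -1004), -2949520), Add(4634160, -2319071)) = Mul(Add(-2999, -2949520), 2315089) = Mul(-2952519, 2315089) = -6835344259191)
Mul(Q, Pow(a, -1)) = Mul(-6835344259191, Pow(Rational(1, 5617423), -1)) = Mul(-6835344259191, 5617423) = -38397020054497484793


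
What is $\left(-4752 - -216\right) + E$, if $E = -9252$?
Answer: $-13788$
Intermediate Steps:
$\left(-4752 - -216\right) + E = \left(-4752 - -216\right) - 9252 = \left(-4752 + 216\right) - 9252 = -4536 - 9252 = -13788$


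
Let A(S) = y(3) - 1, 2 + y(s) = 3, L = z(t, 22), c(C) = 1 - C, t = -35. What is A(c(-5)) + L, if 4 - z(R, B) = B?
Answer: -18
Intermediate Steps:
z(R, B) = 4 - B
L = -18 (L = 4 - 1*22 = 4 - 22 = -18)
y(s) = 1 (y(s) = -2 + 3 = 1)
A(S) = 0 (A(S) = 1 - 1 = 0)
A(c(-5)) + L = 0 - 18 = -18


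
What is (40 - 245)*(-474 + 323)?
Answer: 30955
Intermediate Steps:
(40 - 245)*(-474 + 323) = -205*(-151) = 30955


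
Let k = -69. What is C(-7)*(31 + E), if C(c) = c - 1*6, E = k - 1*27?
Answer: 845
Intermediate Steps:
E = -96 (E = -69 - 1*27 = -69 - 27 = -96)
C(c) = -6 + c (C(c) = c - 6 = -6 + c)
C(-7)*(31 + E) = (-6 - 7)*(31 - 96) = -13*(-65) = 845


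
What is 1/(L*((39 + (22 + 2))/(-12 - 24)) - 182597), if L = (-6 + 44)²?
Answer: -1/185124 ≈ -5.4018e-6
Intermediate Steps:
L = 1444 (L = 38² = 1444)
1/(L*((39 + (22 + 2))/(-12 - 24)) - 182597) = 1/(1444*((39 + (22 + 2))/(-12 - 24)) - 182597) = 1/(1444*((39 + 24)/(-36)) - 182597) = 1/(1444*(63*(-1/36)) - 182597) = 1/(1444*(-7/4) - 182597) = 1/(-2527 - 182597) = 1/(-185124) = -1/185124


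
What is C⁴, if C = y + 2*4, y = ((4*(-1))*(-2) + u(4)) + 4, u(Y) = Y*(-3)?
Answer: 4096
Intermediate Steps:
u(Y) = -3*Y
y = 0 (y = ((4*(-1))*(-2) - 3*4) + 4 = (-4*(-2) - 12) + 4 = (8 - 12) + 4 = -4 + 4 = 0)
C = 8 (C = 0 + 2*4 = 0 + 8 = 8)
C⁴ = 8⁴ = 4096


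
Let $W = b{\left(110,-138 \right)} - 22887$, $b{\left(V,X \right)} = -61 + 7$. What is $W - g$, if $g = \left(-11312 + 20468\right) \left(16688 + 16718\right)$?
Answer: $-305888277$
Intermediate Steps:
$b{\left(V,X \right)} = -54$
$g = 305865336$ ($g = 9156 \cdot 33406 = 305865336$)
$W = -22941$ ($W = -54 - 22887 = -22941$)
$W - g = -22941 - 305865336 = -305888277$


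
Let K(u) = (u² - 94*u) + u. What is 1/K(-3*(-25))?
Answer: -1/1350 ≈ -0.00074074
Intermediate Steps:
K(u) = u² - 93*u
1/K(-3*(-25)) = 1/((-3*(-25))*(-93 - 3*(-25))) = 1/(75*(-93 + 75)) = 1/(75*(-18)) = 1/(-1350) = -1/1350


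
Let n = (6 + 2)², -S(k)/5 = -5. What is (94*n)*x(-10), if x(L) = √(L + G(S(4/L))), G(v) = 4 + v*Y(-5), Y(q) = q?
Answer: 6016*I*√131 ≈ 68856.0*I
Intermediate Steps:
S(k) = 25 (S(k) = -5*(-5) = 25)
G(v) = 4 - 5*v (G(v) = 4 + v*(-5) = 4 - 5*v)
x(L) = √(-121 + L) (x(L) = √(L + (4 - 5*25)) = √(L + (4 - 125)) = √(L - 121) = √(-121 + L))
n = 64 (n = 8² = 64)
(94*n)*x(-10) = (94*64)*√(-121 - 10) = 6016*√(-131) = 6016*(I*√131) = 6016*I*√131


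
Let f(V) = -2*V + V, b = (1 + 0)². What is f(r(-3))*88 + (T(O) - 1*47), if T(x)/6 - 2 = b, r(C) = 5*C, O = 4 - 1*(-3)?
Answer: 1291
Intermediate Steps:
O = 7 (O = 4 + 3 = 7)
b = 1 (b = 1² = 1)
f(V) = -V
T(x) = 18 (T(x) = 12 + 6*1 = 12 + 6 = 18)
f(r(-3))*88 + (T(O) - 1*47) = -5*(-3)*88 + (18 - 1*47) = -1*(-15)*88 + (18 - 47) = 15*88 - 29 = 1320 - 29 = 1291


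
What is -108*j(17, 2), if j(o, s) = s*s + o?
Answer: -2268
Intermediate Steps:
j(o, s) = o + s² (j(o, s) = s² + o = o + s²)
-108*j(17, 2) = -108*(17 + 2²) = -108*(17 + 4) = -108*21 = -2268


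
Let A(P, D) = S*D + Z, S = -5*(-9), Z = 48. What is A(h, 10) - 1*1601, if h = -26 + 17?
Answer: -1103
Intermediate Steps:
S = 45
h = -9
A(P, D) = 48 + 45*D (A(P, D) = 45*D + 48 = 48 + 45*D)
A(h, 10) - 1*1601 = (48 + 45*10) - 1*1601 = (48 + 450) - 1601 = 498 - 1601 = -1103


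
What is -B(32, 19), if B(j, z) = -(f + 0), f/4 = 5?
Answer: 20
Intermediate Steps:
f = 20 (f = 4*5 = 20)
B(j, z) = -20 (B(j, z) = -(20 + 0) = -1*20 = -20)
-B(32, 19) = -1*(-20) = 20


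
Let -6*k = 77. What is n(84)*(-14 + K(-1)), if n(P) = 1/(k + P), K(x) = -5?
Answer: -114/427 ≈ -0.26698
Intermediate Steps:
k = -77/6 (k = -⅙*77 = -77/6 ≈ -12.833)
n(P) = 1/(-77/6 + P)
n(84)*(-14 + K(-1)) = (6/(-77 + 6*84))*(-14 - 5) = (6/(-77 + 504))*(-19) = (6/427)*(-19) = -114/427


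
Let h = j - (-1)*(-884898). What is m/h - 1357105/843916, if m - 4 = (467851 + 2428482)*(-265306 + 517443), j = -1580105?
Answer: -616292172659451815/2080255471748 ≈ -2.9626e+5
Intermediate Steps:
m = 730272713625 (m = 4 + (467851 + 2428482)*(-265306 + 517443) = 4 + 2896333*252137 = 4 + 730272713621 = 730272713625)
h = -2465003 (h = -1580105 - (-1)*(-884898) = -1580105 - 1*884898 = -1580105 - 884898 = -2465003)
m/h - 1357105/843916 = 730272713625/(-2465003) - 1357105/843916 = 730272713625*(-1/2465003) - 1357105*1/843916 = -730272713625/2465003 - 1357105/843916 = -616292172659451815/2080255471748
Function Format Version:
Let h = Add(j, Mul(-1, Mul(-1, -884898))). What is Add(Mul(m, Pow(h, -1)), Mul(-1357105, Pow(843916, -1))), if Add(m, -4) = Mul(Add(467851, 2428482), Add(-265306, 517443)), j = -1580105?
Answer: Rational(-616292172659451815, 2080255471748) ≈ -2.9626e+5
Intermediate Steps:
m = 730272713625 (m = Add(4, Mul(Add(467851, 2428482), Add(-265306, 517443))) = Add(4, Mul(2896333, 252137)) = Add(4, 730272713621) = 730272713625)
h = -2465003 (h = Add(-1580105, Mul(-1, Mul(-1, -884898))) = Add(-1580105, Mul(-1, 884898)) = Add(-1580105, -884898) = -2465003)
Add(Mul(m, Pow(h, -1)), Mul(-1357105, Pow(843916, -1))) = Add(Mul(730272713625, Pow(-2465003, -1)), Mul(-1357105, Pow(843916, -1))) = Add(Mul(730272713625, Rational(-1, 2465003)), Mul(-1357105, Rational(1, 843916))) = Add(Rational(-730272713625, 2465003), Rational(-1357105, 843916)) = Rational(-616292172659451815, 2080255471748)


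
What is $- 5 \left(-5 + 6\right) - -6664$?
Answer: $6659$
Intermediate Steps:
$- 5 \left(-5 + 6\right) - -6664 = \left(-5\right) 1 + 6664 = -5 + 6664 = 6659$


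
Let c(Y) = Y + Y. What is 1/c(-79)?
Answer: -1/158 ≈ -0.0063291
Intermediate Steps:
c(Y) = 2*Y
1/c(-79) = 1/(2*(-79)) = 1/(-158) = -1/158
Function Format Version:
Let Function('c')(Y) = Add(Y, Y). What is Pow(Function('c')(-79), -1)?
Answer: Rational(-1, 158) ≈ -0.0063291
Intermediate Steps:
Function('c')(Y) = Mul(2, Y)
Pow(Function('c')(-79), -1) = Pow(Mul(2, -79), -1) = Pow(-158, -1) = Rational(-1, 158)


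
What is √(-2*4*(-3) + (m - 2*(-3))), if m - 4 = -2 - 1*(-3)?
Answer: √35 ≈ 5.9161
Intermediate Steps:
m = 5 (m = 4 + (-2 - 1*(-3)) = 4 + (-2 + 3) = 4 + 1 = 5)
√(-2*4*(-3) + (m - 2*(-3))) = √(-2*4*(-3) + (5 - 2*(-3))) = √(-8*(-3) + (5 + 6)) = √(24 + 11) = √35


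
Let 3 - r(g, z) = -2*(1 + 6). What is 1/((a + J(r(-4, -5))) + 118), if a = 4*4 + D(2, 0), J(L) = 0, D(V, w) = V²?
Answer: 1/138 ≈ 0.0072464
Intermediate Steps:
r(g, z) = 17 (r(g, z) = 3 - (-2)*(1 + 6) = 3 - (-2)*7 = 3 - 1*(-14) = 3 + 14 = 17)
a = 20 (a = 4*4 + 2² = 16 + 4 = 20)
1/((a + J(r(-4, -5))) + 118) = 1/((20 + 0) + 118) = 1/(20 + 118) = 1/138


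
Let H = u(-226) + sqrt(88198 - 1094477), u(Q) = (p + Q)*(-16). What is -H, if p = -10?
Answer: -3776 - I*sqrt(1006279) ≈ -3776.0 - 1003.1*I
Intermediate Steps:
u(Q) = 160 - 16*Q (u(Q) = (-10 + Q)*(-16) = 160 - 16*Q)
H = 3776 + I*sqrt(1006279) (H = (160 - 16*(-226)) + sqrt(88198 - 1094477) = (160 + 3616) + sqrt(-1006279) = 3776 + I*sqrt(1006279) ≈ 3776.0 + 1003.1*I)
-H = -(3776 + I*sqrt(1006279)) = -3776 - I*sqrt(1006279)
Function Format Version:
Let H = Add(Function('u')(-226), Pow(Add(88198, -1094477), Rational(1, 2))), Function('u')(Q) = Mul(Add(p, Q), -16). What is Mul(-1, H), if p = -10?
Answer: Add(-3776, Mul(-1, I, Pow(1006279, Rational(1, 2)))) ≈ Add(-3776.0, Mul(-1003.1, I))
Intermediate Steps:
Function('u')(Q) = Add(160, Mul(-16, Q)) (Function('u')(Q) = Mul(Add(-10, Q), -16) = Add(160, Mul(-16, Q)))
H = Add(3776, Mul(I, Pow(1006279, Rational(1, 2)))) (H = Add(Add(160, Mul(-16, -226)), Pow(Add(88198, -1094477), Rational(1, 2))) = Add(Add(160, 3616), Pow(-1006279, Rational(1, 2))) = Add(3776, Mul(I, Pow(1006279, Rational(1, 2)))) ≈ Add(3776.0, Mul(1003.1, I)))
Mul(-1, H) = Mul(-1, Add(3776, Mul(I, Pow(1006279, Rational(1, 2))))) = Add(-3776, Mul(-1, I, Pow(1006279, Rational(1, 2))))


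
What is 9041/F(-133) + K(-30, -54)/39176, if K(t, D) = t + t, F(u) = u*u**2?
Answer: -123837109/23041726778 ≈ -0.0053745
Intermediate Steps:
F(u) = u**3
K(t, D) = 2*t
9041/F(-133) + K(-30, -54)/39176 = 9041/((-133)**3) + (2*(-30))/39176 = 9041/(-2352637) - 60*1/39176 = 9041*(-1/2352637) - 15/9794 = -9041/2352637 - 15/9794 = -123837109/23041726778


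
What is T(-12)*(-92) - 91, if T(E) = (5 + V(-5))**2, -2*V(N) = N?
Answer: -5266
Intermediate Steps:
V(N) = -N/2
T(E) = 225/4 (T(E) = (5 - 1/2*(-5))**2 = (5 + 5/2)**2 = (15/2)**2 = 225/4)
T(-12)*(-92) - 91 = (225/4)*(-92) - 91 = -5175 - 91 = -5266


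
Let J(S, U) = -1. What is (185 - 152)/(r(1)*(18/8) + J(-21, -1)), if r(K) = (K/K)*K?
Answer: 132/5 ≈ 26.400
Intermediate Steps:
r(K) = K (r(K) = 1*K = K)
(185 - 152)/(r(1)*(18/8) + J(-21, -1)) = (185 - 152)/(1*(18/8) - 1) = 33/(1*(18*(⅛)) - 1) = 33/(1*(9/4) - 1) = 33/(9/4 - 1) = 33/(5/4) = 33*(⅘) = 132/5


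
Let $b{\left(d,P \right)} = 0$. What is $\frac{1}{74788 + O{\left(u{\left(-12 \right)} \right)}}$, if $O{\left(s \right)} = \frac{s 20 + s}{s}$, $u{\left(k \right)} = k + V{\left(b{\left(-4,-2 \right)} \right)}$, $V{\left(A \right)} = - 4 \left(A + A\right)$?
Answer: $\frac{1}{74809} \approx 1.3367 \cdot 10^{-5}$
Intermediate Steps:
$V{\left(A \right)} = - 8 A$ ($V{\left(A \right)} = - 4 \cdot 2 A = - 8 A$)
$u{\left(k \right)} = k$ ($u{\left(k \right)} = k - 0 = k + 0 = k$)
$O{\left(s \right)} = 21$ ($O{\left(s \right)} = \frac{20 s + s}{s} = \frac{21 s}{s} = 21$)
$\frac{1}{74788 + O{\left(u{\left(-12 \right)} \right)}} = \frac{1}{74788 + 21} = \frac{1}{74809}$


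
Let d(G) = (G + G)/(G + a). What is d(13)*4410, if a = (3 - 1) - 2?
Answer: 8820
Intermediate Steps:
a = 0 (a = 2 - 2 = 0)
d(G) = 2 (d(G) = (G + G)/(G + 0) = (2*G)/G = 2)
d(13)*4410 = 2*4410 = 8820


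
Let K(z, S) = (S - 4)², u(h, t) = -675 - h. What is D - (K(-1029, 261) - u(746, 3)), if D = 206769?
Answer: 139299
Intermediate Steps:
K(z, S) = (-4 + S)²
D - (K(-1029, 261) - u(746, 3)) = 206769 - ((-4 + 261)² - (-675 - 1*746)) = 206769 - (257² - (-675 - 746)) = 206769 - (66049 - 1*(-1421)) = 206769 - (66049 + 1421) = 206769 - 1*67470 = 206769 - 67470 = 139299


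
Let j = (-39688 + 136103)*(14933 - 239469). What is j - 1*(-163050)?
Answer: -21648475390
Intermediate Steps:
j = -21648638440 (j = 96415*(-224536) = -21648638440)
j - 1*(-163050) = -21648638440 - 1*(-163050) = -21648638440 + 163050 = -21648475390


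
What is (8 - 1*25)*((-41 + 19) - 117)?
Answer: 2363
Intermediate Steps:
(8 - 1*25)*((-41 + 19) - 117) = (8 - 25)*(-22 - 117) = -17*(-139) = 2363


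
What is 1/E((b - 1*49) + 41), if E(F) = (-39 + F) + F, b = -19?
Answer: -1/93 ≈ -0.010753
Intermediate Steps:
E(F) = -39 + 2*F
1/E((b - 1*49) + 41) = 1/(-39 + 2*((-19 - 1*49) + 41)) = 1/(-39 + 2*((-19 - 49) + 41)) = 1/(-39 + 2*(-68 + 41)) = 1/(-39 + 2*(-27)) = 1/(-39 - 54) = 1/(-93) = -1/93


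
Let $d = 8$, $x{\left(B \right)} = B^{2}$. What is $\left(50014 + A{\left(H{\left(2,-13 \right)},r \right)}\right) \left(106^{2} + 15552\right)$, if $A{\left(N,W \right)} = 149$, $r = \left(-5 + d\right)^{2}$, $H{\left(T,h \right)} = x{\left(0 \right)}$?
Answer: $1343766444$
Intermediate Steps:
$H{\left(T,h \right)} = 0$ ($H{\left(T,h \right)} = 0^{2} = 0$)
$r = 9$ ($r = \left(-5 + 8\right)^{2} = 3^{2} = 9$)
$\left(50014 + A{\left(H{\left(2,-13 \right)},r \right)}\right) \left(106^{2} + 15552\right) = \left(50014 + 149\right) \left(106^{2} + 15552\right) = 50163 \left(11236 + 15552\right) = 50163 \cdot 26788 = 1343766444$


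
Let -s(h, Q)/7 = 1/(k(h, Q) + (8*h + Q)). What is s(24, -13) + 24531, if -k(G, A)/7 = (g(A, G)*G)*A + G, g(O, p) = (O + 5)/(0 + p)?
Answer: 17588734/717 ≈ 24531.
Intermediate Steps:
g(O, p) = (5 + O)/p
k(G, A) = -7*G - 7*A*(5 + A) (k(G, A) = -7*((((5 + A)/G)*G)*A + G) = -7*((5 + A)*A + G) = -7*(A*(5 + A) + G) = -7*(G + A*(5 + A)) = -7*G - 7*A*(5 + A))
s(h, Q) = -7/(Q + h - 7*Q*(5 + Q)) (s(h, Q) = -7/((-7*h - 7*Q*(5 + Q)) + (8*h + Q)) = -7/((-7*h - 7*Q*(5 + Q)) + (Q + 8*h)) = -7/(Q + h - 7*Q*(5 + Q)))
s(24, -13) + 24531 = -7/(-13 + 24 - 7*(-13)*(5 - 13)) + 24531 = -7/(-13 + 24 - 7*(-13)*(-8)) + 24531 = -7/(-13 + 24 - 728) + 24531 = -7/(-717) + 24531 = -7*(-1/717) + 24531 = 7/717 + 24531 = 17588734/717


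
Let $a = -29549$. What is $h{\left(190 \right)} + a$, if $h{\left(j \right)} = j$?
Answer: $-29359$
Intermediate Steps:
$h{\left(190 \right)} + a = 190 - 29549 = -29359$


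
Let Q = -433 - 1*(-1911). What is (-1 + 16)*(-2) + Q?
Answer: 1448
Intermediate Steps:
Q = 1478 (Q = -433 + 1911 = 1478)
(-1 + 16)*(-2) + Q = (-1 + 16)*(-2) + 1478 = 15*(-2) + 1478 = -30 + 1478 = 1448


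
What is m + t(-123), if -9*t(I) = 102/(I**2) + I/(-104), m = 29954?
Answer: 141389684767/4720248 ≈ 29954.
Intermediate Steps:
t(I) = -34/(3*I**2) + I/936 (t(I) = -(102/(I**2) + I/(-104))/9 = -(102/I**2 + I*(-1/104))/9 = -(102/I**2 - I/104)/9 = -34/(3*I**2) + I/936)
m + t(-123) = 29954 + (1/936)*(-10608 + (-123)**3)/(-123)**2 = 29954 + (1/936)*(1/15129)*(-10608 - 1860867) = 29954 + (1/936)*(1/15129)*(-1871475) = 29954 - 623825/4720248 = 141389684767/4720248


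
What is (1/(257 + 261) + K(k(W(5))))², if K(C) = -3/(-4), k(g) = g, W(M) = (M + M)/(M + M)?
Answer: 606841/1073296 ≈ 0.56540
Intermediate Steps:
W(M) = 1 (W(M) = (2*M)/((2*M)) = (2*M)*(1/(2*M)) = 1)
K(C) = ¾ (K(C) = -3*(-¼) = ¾)
(1/(257 + 261) + K(k(W(5))))² = (1/(257 + 261) + ¾)² = (1/518 + ¾)² = (779/1036)² = 606841/1073296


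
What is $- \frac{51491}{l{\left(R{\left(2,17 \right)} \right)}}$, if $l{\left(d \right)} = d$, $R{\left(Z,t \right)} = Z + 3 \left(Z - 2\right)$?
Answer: $- \frac{51491}{2} \approx -25746.0$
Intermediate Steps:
$R{\left(Z,t \right)} = -6 + 4 Z$ ($R{\left(Z,t \right)} = Z + 3 \left(Z - 2\right) = Z + 3 \left(-2 + Z\right) = Z + \left(-6 + 3 Z\right) = -6 + 4 Z$)
$- \frac{51491}{l{\left(R{\left(2,17 \right)} \right)}} = - \frac{51491}{-6 + 4 \cdot 2} = - \frac{51491}{-6 + 8} = - \frac{51491}{2}$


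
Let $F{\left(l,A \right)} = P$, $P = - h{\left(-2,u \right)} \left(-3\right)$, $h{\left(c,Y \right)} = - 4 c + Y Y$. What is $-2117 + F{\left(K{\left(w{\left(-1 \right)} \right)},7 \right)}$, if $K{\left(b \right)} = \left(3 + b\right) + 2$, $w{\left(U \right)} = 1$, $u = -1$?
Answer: $-2090$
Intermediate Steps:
$h{\left(c,Y \right)} = Y^{2} - 4 c$ ($h{\left(c,Y \right)} = - 4 c + Y^{2} = Y^{2} - 4 c$)
$K{\left(b \right)} = 5 + b$
$P = 27$ ($P = - (\left(-1\right)^{2} - -8) \left(-3\right) = - (1 + 8) \left(-3\right) = \left(-1\right) 9 \left(-3\right) = \left(-9\right) \left(-3\right) = 27$)
$F{\left(l,A \right)} = 27$
$-2117 + F{\left(K{\left(w{\left(-1 \right)} \right)},7 \right)} = -2117 + 27 = -2090$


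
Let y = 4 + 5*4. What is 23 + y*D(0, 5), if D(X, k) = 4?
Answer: 119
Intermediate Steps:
y = 24 (y = 4 + 20 = 24)
23 + y*D(0, 5) = 23 + 24*4 = 23 + 96 = 119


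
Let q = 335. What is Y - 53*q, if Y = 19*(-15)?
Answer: -18040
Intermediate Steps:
Y = -285
Y - 53*q = -285 - 53*335 = -285 - 17755 = -18040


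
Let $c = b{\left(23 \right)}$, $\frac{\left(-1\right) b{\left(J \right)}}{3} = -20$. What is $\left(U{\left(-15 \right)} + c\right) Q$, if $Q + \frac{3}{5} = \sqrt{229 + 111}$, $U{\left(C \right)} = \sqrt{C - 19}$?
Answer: $- \frac{\left(3 - 10 \sqrt{85}\right) \left(60 + i \sqrt{34}\right)}{5} \approx 1070.3 + 104.02 i$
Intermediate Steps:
$b{\left(J \right)} = 60$ ($b{\left(J \right)} = \left(-3\right) \left(-20\right) = 60$)
$U{\left(C \right)} = \sqrt{-19 + C}$
$c = 60$
$Q = - \frac{3}{5} + 2 \sqrt{85}$ ($Q = - \frac{3}{5} + \sqrt{229 + 111} = - \frac{3}{5} + \sqrt{340} = - \frac{3}{5} + 2 \sqrt{85} \approx 17.839$)
$\left(U{\left(-15 \right)} + c\right) Q = \left(\sqrt{-19 - 15} + 60\right) \left(- \frac{3}{5} + 2 \sqrt{85}\right) = \left(\sqrt{-34} + 60\right) \left(- \frac{3}{5} + 2 \sqrt{85}\right) = \left(i \sqrt{34} + 60\right) \left(- \frac{3}{5} + 2 \sqrt{85}\right) = \left(60 + i \sqrt{34}\right) \left(- \frac{3}{5} + 2 \sqrt{85}\right)$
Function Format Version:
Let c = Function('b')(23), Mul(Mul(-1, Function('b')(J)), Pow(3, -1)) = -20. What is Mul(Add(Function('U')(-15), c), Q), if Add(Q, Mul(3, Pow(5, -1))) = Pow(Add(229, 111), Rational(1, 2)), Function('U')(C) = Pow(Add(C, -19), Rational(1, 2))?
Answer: Mul(Rational(-1, 5), Add(3, Mul(-10, Pow(85, Rational(1, 2)))), Add(60, Mul(I, Pow(34, Rational(1, 2))))) ≈ Add(1070.3, Mul(104.02, I))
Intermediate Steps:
Function('b')(J) = 60 (Function('b')(J) = Mul(-3, -20) = 60)
Function('U')(C) = Pow(Add(-19, C), Rational(1, 2))
c = 60
Q = Add(Rational(-3, 5), Mul(2, Pow(85, Rational(1, 2)))) (Q = Add(Rational(-3, 5), Pow(Add(229, 111), Rational(1, 2))) = Add(Rational(-3, 5), Pow(340, Rational(1, 2))) = Add(Rational(-3, 5), Mul(2, Pow(85, Rational(1, 2)))) ≈ 17.839)
Mul(Add(Function('U')(-15), c), Q) = Mul(Add(Pow(Add(-19, -15), Rational(1, 2)), 60), Add(Rational(-3, 5), Mul(2, Pow(85, Rational(1, 2))))) = Mul(Add(Pow(-34, Rational(1, 2)), 60), Add(Rational(-3, 5), Mul(2, Pow(85, Rational(1, 2))))) = Mul(Add(Mul(I, Pow(34, Rational(1, 2))), 60), Add(Rational(-3, 5), Mul(2, Pow(85, Rational(1, 2))))) = Mul(Add(60, Mul(I, Pow(34, Rational(1, 2)))), Add(Rational(-3, 5), Mul(2, Pow(85, Rational(1, 2)))))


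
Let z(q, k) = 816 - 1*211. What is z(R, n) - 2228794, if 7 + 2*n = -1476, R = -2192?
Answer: -2228189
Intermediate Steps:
n = -1483/2 (n = -7/2 + (1/2)*(-1476) = -7/2 - 738 = -1483/2 ≈ -741.50)
z(q, k) = 605 (z(q, k) = 816 - 211 = 605)
z(R, n) - 2228794 = 605 - 2228794 = -2228189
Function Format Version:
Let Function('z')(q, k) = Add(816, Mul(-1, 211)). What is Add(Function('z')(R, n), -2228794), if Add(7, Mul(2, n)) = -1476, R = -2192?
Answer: -2228189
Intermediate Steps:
n = Rational(-1483, 2) (n = Add(Rational(-7, 2), Mul(Rational(1, 2), -1476)) = Add(Rational(-7, 2), -738) = Rational(-1483, 2) ≈ -741.50)
Function('z')(q, k) = 605 (Function('z')(q, k) = Add(816, -211) = 605)
Add(Function('z')(R, n), -2228794) = Add(605, -2228794) = -2228189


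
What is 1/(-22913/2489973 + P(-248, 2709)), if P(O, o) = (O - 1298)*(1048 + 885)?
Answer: -2489973/7441080155627 ≈ -3.3463e-7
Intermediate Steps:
P(O, o) = -2509034 + 1933*O (P(O, o) = (-1298 + O)*1933 = -2509034 + 1933*O)
1/(-22913/2489973 + P(-248, 2709)) = 1/(-22913/2489973 + (-2509034 + 1933*(-248))) = 1/(-22913*1/2489973 + (-2509034 - 479384)) = 1/(-22913/2489973 - 2988418) = 1/(-7441080155627/2489973) = -2489973/7441080155627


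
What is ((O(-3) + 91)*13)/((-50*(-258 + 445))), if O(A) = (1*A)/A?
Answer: -598/4675 ≈ -0.12791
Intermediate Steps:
O(A) = 1 (O(A) = A/A = 1)
((O(-3) + 91)*13)/((-50*(-258 + 445))) = ((1 + 91)*13)/((-50*(-258 + 445))) = (92*13)/((-50*187)) = 1196/(-9350) = 1196*(-1/9350) = -598/4675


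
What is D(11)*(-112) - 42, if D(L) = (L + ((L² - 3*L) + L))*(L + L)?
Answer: -271082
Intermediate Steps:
D(L) = 2*L*(L² - L) (D(L) = (L + (L² - 2*L))*(2*L) = (L² - L)*(2*L) = 2*L*(L² - L))
D(11)*(-112) - 42 = (2*11²*(-1 + 11))*(-112) - 42 = (2*121*10)*(-112) - 42 = 2420*(-112) - 42 = -271040 - 42 = -271082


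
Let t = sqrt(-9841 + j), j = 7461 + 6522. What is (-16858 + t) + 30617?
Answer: 13759 + sqrt(4142) ≈ 13823.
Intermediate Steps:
j = 13983
t = sqrt(4142) (t = sqrt(-9841 + 13983) = sqrt(4142) ≈ 64.358)
(-16858 + t) + 30617 = (-16858 + sqrt(4142)) + 30617 = 13759 + sqrt(4142)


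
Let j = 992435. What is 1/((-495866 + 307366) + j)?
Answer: 1/803935 ≈ 1.2439e-6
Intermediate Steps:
1/((-495866 + 307366) + j) = 1/((-495866 + 307366) + 992435) = 1/(-188500 + 992435) = 1/803935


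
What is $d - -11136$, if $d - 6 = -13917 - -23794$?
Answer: $21019$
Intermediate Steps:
$d = 9883$ ($d = 6 - -9877 = 6 + \left(-13917 + 23794\right) = 6 + 9877 = 9883$)
$d - -11136 = 9883 - -11136 = 9883 + 11136 = 21019$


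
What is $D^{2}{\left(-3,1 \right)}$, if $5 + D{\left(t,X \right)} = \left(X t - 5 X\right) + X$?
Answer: $144$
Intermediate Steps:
$D{\left(t,X \right)} = -5 - 4 X + X t$ ($D{\left(t,X \right)} = -5 + \left(\left(X t - 5 X\right) + X\right) = -5 + \left(\left(- 5 X + X t\right) + X\right) = -5 + \left(- 4 X + X t\right) = -5 - 4 X + X t$)
$D^{2}{\left(-3,1 \right)} = \left(-5 - 4 + 1 \left(-3\right)\right)^{2} = \left(-5 - 4 - 3\right)^{2} = \left(-12\right)^{2} = 144$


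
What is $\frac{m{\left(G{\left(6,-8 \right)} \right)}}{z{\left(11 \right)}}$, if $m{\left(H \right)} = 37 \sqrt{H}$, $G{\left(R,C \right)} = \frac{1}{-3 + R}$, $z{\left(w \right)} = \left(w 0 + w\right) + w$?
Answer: $\frac{37 \sqrt{3}}{66} \approx 0.971$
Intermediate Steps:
$z{\left(w \right)} = 2 w$ ($z{\left(w \right)} = \left(0 + w\right) + w = w + w = 2 w$)
$\frac{m{\left(G{\left(6,-8 \right)} \right)}}{z{\left(11 \right)}} = \frac{37 \sqrt{\frac{1}{-3 + 6}}}{2 \cdot 11} = \frac{37 \sqrt{\frac{1}{3}}}{22} = \frac{37}{\sqrt{3}} \cdot \frac{1}{22} = 37 \frac{\sqrt{3}}{3} \cdot \frac{1}{22} = \frac{37 \sqrt{3}}{3} \cdot \frac{1}{22} = \frac{37 \sqrt{3}}{66}$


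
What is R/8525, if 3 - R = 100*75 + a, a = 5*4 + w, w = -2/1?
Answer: -1503/1705 ≈ -0.88153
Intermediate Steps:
w = -2 (w = -2*1 = -2)
a = 18 (a = 5*4 - 2 = 20 - 2 = 18)
R = -7515 (R = 3 - (100*75 + 18) = 3 - (7500 + 18) = 3 - 1*7518 = 3 - 7518 = -7515)
R/8525 = -7515/8525 = -7515*1/8525 = -1503/1705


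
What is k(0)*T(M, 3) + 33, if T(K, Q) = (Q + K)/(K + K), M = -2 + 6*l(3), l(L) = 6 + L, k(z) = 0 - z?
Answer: 33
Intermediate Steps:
k(z) = -z
M = 52 (M = -2 + 6*(6 + 3) = -2 + 6*9 = -2 + 54 = 52)
T(K, Q) = (K + Q)/(2*K) (T(K, Q) = (K + Q)/((2*K)) = (K + Q)*(1/(2*K)) = (K + Q)/(2*K))
k(0)*T(M, 3) + 33 = (-1*0)*((1/2)*(52 + 3)/52) + 33 = 0*((1/2)*(1/52)*55) + 33 = 0*(55/104) + 33 = 0 + 33 = 33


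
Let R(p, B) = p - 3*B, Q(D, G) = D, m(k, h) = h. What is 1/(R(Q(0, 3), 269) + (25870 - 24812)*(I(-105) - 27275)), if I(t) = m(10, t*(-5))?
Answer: -1/28302307 ≈ -3.5333e-8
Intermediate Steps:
I(t) = -5*t (I(t) = t*(-5) = -5*t)
1/(R(Q(0, 3), 269) + (25870 - 24812)*(I(-105) - 27275)) = 1/((0 - 3*269) + (25870 - 24812)*(-5*(-105) - 27275)) = 1/((0 - 807) + 1058*(525 - 27275)) = 1/(-807 + 1058*(-26750)) = 1/(-807 - 28301500) = 1/(-28302307) = -1/28302307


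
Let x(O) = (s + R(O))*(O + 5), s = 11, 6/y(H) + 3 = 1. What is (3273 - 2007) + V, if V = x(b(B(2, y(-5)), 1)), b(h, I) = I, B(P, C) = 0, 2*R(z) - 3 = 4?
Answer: 1353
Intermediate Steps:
R(z) = 7/2 (R(z) = 3/2 + (½)*4 = 3/2 + 2 = 7/2)
y(H) = -3 (y(H) = 6/(-3 + 1) = 6/(-2) = 6*(-½) = -3)
x(O) = 145/2 + 29*O/2 (x(O) = (11 + 7/2)*(O + 5) = 29*(5 + O)/2 = 145/2 + 29*O/2)
V = 87 (V = 145/2 + (29/2)*1 = 145/2 + 29/2 = 87)
(3273 - 2007) + V = (3273 - 2007) + 87 = 1266 + 87 = 1353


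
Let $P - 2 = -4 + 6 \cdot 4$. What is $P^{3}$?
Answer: $10648$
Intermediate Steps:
$P = 22$ ($P = 2 + \left(-4 + 6 \cdot 4\right) = 2 + \left(-4 + 24\right) = 2 + 20 = 22$)
$P^{3} = 22^{3} = 10648$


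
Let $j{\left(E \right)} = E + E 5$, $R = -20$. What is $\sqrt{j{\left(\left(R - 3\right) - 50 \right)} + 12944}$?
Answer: $13 \sqrt{74} \approx 111.83$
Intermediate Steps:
$j{\left(E \right)} = 6 E$ ($j{\left(E \right)} = E + 5 E = 6 E$)
$\sqrt{j{\left(\left(R - 3\right) - 50 \right)} + 12944} = \sqrt{6 \left(\left(-20 - 3\right) - 50\right) + 12944} = \sqrt{6 \left(-23 - 50\right) + 12944} = \sqrt{6 \left(-73\right) + 12944} = \sqrt{-438 + 12944} = \sqrt{12506} = 13 \sqrt{74}$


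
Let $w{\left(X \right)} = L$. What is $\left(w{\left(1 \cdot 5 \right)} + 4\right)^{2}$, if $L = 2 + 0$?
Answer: $36$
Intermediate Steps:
$L = 2$
$w{\left(X \right)} = 2$
$\left(w{\left(1 \cdot 5 \right)} + 4\right)^{2} = \left(2 + 4\right)^{2} = 6^{2} = 36$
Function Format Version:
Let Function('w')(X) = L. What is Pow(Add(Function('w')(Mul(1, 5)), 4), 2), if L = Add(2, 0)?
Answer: 36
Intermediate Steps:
L = 2
Function('w')(X) = 2
Pow(Add(Function('w')(Mul(1, 5)), 4), 2) = Pow(Add(2, 4), 2) = Pow(6, 2) = 36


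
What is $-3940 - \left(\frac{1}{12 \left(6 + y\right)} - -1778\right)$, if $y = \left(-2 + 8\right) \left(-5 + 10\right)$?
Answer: $- \frac{2470177}{432} \approx -5718.0$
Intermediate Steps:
$y = 30$ ($y = 6 \cdot 5 = 30$)
$-3940 - \left(\frac{1}{12 \left(6 + y\right)} - -1778\right) = -3940 - \left(\frac{1}{12 \left(6 + 30\right)} - -1778\right) = -3940 - \left(\frac{1}{12 \cdot 36} + 1778\right) = -3940 - \left(\frac{1}{432} + 1778\right) = -3940 - \frac{768097}{432} = - \frac{2470177}{432}$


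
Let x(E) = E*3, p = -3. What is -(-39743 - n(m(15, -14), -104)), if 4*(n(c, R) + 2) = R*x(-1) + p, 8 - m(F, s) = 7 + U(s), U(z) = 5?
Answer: 159273/4 ≈ 39818.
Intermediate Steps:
m(F, s) = -4 (m(F, s) = 8 - (7 + 5) = 8 - 1*12 = 8 - 12 = -4)
x(E) = 3*E
n(c, R) = -11/4 - 3*R/4 (n(c, R) = -2 + (R*(3*(-1)) - 3)/4 = -2 + (R*(-3) - 3)/4 = -2 + (-3*R - 3)/4 = -2 + (-3 - 3*R)/4 = -2 + (-3/4 - 3*R/4) = -11/4 - 3*R/4)
-(-39743 - n(m(15, -14), -104)) = -(-39743 - (-11/4 - 3/4*(-104))) = -(-39743 - (-11/4 + 78)) = -(-39743 - 1*301/4) = -(-39743 - 301/4) = -1*(-159273/4) = 159273/4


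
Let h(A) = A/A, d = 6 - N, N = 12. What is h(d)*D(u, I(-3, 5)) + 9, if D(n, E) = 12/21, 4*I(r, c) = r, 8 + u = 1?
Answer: 67/7 ≈ 9.5714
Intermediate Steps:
u = -7 (u = -8 + 1 = -7)
I(r, c) = r/4
D(n, E) = 4/7 (D(n, E) = 12*(1/21) = 4/7)
d = -6 (d = 6 - 1*12 = 6 - 12 = -6)
h(A) = 1
h(d)*D(u, I(-3, 5)) + 9 = 1*(4/7) + 9 = 4/7 + 9 = 67/7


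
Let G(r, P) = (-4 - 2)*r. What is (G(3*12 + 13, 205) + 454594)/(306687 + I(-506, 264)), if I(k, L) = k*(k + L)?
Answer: 454300/429139 ≈ 1.0586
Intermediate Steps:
G(r, P) = -6*r
I(k, L) = k*(L + k)
(G(3*12 + 13, 205) + 454594)/(306687 + I(-506, 264)) = (-6*(3*12 + 13) + 454594)/(306687 - 506*(264 - 506)) = (-6*(36 + 13) + 454594)/(306687 - 506*(-242)) = (-6*49 + 454594)/(306687 + 122452) = (-294 + 454594)/429139 = 454300*(1/429139) = 454300/429139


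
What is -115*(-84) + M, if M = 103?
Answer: 9763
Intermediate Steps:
-115*(-84) + M = -115*(-84) + 103 = 9660 + 103 = 9763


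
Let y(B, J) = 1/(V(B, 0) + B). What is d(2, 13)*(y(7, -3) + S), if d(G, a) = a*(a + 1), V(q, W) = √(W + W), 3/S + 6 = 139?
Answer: 572/19 ≈ 30.105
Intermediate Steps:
S = 3/133 (S = 3/(-6 + 139) = 3/133 ≈ 0.022556)
V(q, W) = √2*√W (V(q, W) = √(2*W) = √2*√W)
d(G, a) = a*(1 + a)
y(B, J) = 1/B (y(B, J) = 1/(√2*√0 + B) = 1/(√2*0 + B) = 1/(0 + B) = 1/B)
d(2, 13)*(y(7, -3) + S) = (13*(1 + 13))*(1/7 + 3/133) = (13*14)*(⅐ + 3/133) = 182*(22/133) = 572/19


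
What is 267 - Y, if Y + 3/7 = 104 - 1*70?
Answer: 1634/7 ≈ 233.43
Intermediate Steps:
Y = 235/7 (Y = -3/7 + (104 - 1*70) = -3/7 + (104 - 70) = -3/7 + 34 = 235/7 ≈ 33.571)
267 - Y = 267 - 1*235/7 = 267 - 235/7 = 1634/7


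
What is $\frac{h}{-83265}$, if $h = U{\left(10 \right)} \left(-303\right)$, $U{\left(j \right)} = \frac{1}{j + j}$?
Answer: $\frac{101}{555100} \approx 0.00018195$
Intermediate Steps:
$U{\left(j \right)} = \frac{1}{2 j}$
$h = - \frac{303}{20}$ ($h = \frac{1}{2 \cdot 10} \left(-303\right) = \frac{1}{2} \cdot \frac{1}{10} \left(-303\right) = \frac{1}{20} \left(-303\right) = - \frac{303}{20} \approx -15.15$)
$\frac{h}{-83265} = - \frac{303}{20 \left(-83265\right)} = \left(- \frac{303}{20}\right) \left(- \frac{1}{83265}\right) = \frac{101}{555100}$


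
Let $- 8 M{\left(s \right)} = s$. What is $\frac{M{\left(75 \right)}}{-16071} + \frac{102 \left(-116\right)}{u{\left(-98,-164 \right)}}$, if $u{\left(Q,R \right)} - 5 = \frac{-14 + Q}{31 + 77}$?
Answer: $- \frac{13690946509}{4585592} \approx -2985.6$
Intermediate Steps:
$M{\left(s \right)} = - \frac{s}{8}$
$u{\left(Q,R \right)} = \frac{263}{54} + \frac{Q}{108}$ ($u{\left(Q,R \right)} = 5 + \frac{-14 + Q}{31 + 77} = 5 + \frac{-14 + Q}{108} = 5 + \left(-14 + Q\right) \frac{1}{108} = 5 + \left(- \frac{7}{54} + \frac{Q}{108}\right) = \frac{263}{54} + \frac{Q}{108}$)
$\frac{M{\left(75 \right)}}{-16071} + \frac{102 \left(-116\right)}{u{\left(-98,-164 \right)}} = \frac{\left(- \frac{1}{8}\right) 75}{-16071} + \frac{102 \left(-116\right)}{\frac{263}{54} + \frac{1}{108} \left(-98\right)} = \left(- \frac{75}{8}\right) \left(- \frac{1}{16071}\right) - \frac{11832}{\frac{263}{54} - \frac{49}{54}} = \frac{25}{42856} - \frac{11832}{\frac{107}{27}} = \frac{25}{42856} - \frac{319464}{107} = - \frac{13690946509}{4585592}$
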